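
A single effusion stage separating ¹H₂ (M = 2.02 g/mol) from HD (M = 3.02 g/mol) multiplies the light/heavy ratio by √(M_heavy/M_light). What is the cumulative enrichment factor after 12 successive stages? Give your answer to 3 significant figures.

Overall factor = α^12 with α = √(3.02/2.02), i.e. (3.02/2.02)^(12/2).
= 1.49505^6 = 11.2.

11.2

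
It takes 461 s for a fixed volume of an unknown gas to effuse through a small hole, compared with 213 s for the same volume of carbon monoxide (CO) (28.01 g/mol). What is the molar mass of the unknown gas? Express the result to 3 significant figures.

From Graham's law, t_X/t_CO = √(M_X/M_CO).
461/213 = 2.164 = √(M_X/28.01)
M_X = 28.01 × 2.164² = 28.01 × 4.684 = 131 g/mol

131 g/mol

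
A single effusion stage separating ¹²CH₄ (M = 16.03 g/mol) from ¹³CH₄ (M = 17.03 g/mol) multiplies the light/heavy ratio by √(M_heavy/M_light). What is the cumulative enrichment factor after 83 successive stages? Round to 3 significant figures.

12.3

Each stage multiplies the ratio by α = √(17.03/16.03), so after 83 stages the overall factor is α^83 = (17.03/16.03)^(83/2).
= 1.06238^(83/2) = 12.3.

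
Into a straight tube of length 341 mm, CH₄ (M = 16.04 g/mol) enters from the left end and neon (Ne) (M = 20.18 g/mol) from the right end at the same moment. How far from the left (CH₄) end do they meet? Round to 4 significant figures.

180.3 mm

Distances travelled in equal time are proportional to diffusion rates, so d_CH₄/d_Ne = √(M_Ne/M_CH₄) = √(20.18/16.04) = 1.122.
With d_CH₄ + d_Ne = 341 mm, d_Ne = 341/(1 + 1.122) = 160.7 mm.
d_CH₄ = 341 − 160.7 = 180.3 mm.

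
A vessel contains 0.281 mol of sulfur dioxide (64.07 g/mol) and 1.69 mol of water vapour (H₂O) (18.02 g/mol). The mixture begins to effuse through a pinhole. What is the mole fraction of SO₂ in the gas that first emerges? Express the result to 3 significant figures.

0.0810

Effusion rate of each component ∝ n_i/√M_i (partial pressure × 1/√M).
So x_SO₂ in the escaping gas = (n_SO₂/√M_SO₂) / Σ(n_i/√M_i)
= (0.281/√64.07) / (0.281/√64.07 + 1.69/√18.02) = 0.03511/(0.03511 + 0.3981) = 0.0810.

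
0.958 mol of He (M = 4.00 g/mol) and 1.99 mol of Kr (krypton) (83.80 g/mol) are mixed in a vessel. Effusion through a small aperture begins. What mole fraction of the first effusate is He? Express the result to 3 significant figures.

Effusion rate of each component ∝ n_i/√M_i (partial pressure × 1/√M).
So x_He in the escaping gas = (n_He/√M_He) / Σ(n_i/√M_i)
= (0.958/√4.00) / (0.958/√4.00 + 1.99/√83.80) = 0.4790/(0.4790 + 0.2174) = 0.688.

0.688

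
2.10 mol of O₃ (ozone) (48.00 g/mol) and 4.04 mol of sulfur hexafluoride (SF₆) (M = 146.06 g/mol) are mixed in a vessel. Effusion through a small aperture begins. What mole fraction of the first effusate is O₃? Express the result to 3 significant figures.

0.476

Effusion rate of each component ∝ n_i/√M_i (partial pressure × 1/√M).
Mole fraction of O₃ in the effusate = (n_O₃/√M_O₃) / (n_O₃/√M_O₃ + n_SF₆/√M_SF₆)
= (2.10/√48.00) / (2.10/√48.00 + 4.04/√146.06) = 0.3031/(0.3031 + 0.3343) = 0.476.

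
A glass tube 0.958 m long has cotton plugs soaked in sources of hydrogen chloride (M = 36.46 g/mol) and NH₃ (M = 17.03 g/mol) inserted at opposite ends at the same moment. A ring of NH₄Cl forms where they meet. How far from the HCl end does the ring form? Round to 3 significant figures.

0.389 m

The fronts meet when d_HCl + d_NH₃ = L with d_HCl/d_NH₃ = √(M_NH₃/M_HCl) (Graham's law). Here √(M_NH₃/M_HCl) = √(17.03/36.46) = 0.6834.
With d_HCl + d_NH₃ = 0.958 m, d_NH₃ = 0.958/(1 + 0.6834) = 0.5691 m.
d_HCl = 0.958 − 0.5691 = 0.389 m.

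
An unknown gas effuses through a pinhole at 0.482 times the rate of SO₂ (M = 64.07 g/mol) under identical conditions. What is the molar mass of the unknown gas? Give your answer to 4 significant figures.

275.8 g/mol

Graham's law gives rate_X/rate_SO₂ = √(M_SO₂/M_X).
0.482 = √(64.07/M_X)
M_X = 64.07 / 0.482² = 64.07 / 0.2323 = 275.8 g/mol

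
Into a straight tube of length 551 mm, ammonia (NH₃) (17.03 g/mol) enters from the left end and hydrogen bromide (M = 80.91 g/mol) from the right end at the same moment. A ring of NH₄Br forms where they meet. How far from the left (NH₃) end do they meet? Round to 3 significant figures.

378 mm

The fronts meet when d_NH₃ + d_HBr = L with d_NH₃/d_HBr = √(M_HBr/M_NH₃) (Graham's law). Here √(M_HBr/M_NH₃) = √(80.91/17.03) = 2.180.
With d_NH₃ + d_HBr = 551 mm, d_HBr = 551/(1 + 2.180) = 173.3 mm.
d_NH₃ = 551 − 173.3 = 378 mm.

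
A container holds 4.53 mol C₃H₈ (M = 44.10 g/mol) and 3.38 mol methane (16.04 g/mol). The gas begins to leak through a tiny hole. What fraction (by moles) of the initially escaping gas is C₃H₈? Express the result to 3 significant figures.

Rate_i ∝ x_i/√M_i (Graham's law weighted by mole fraction), so the effusate composition follows n_i/√M_i.
x_C₃H₈(eff) = (n_C₃H₈/√M_C₃H₈) / (n_C₃H₈/√M_C₃H₈ + n_CH₄/√M_CH₄)
= (4.53/√44.10) / (4.53/√44.10 + 3.38/√16.04) = 0.6821/(0.6821 + 0.8439) = 0.447.

0.447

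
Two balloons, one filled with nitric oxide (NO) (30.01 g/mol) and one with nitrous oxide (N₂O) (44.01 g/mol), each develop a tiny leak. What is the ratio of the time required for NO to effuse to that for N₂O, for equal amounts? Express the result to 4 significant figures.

0.8258

From Graham's law, t_NO/t_N₂O = √(M_NO/M_N₂O) = √(30.01/44.01) = √0.6819 = 0.8258.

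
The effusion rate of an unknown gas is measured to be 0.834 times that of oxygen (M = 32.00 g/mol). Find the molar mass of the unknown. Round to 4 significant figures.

From Graham's law, rate_X/rate_O₂ = √(M_O₂/M_X).
0.834 = √(32.00/M_X)
M_X = 32.00 / 0.834² = 32.00 / 0.6956 = 46.01 g/mol

46.01 g/mol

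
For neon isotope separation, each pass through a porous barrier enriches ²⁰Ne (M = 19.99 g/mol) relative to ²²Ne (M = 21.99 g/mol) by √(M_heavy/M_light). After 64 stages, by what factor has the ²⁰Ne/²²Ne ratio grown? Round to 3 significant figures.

21.1

The single-stage factor is √(M_heavy/M_light), so 64 stages give [√(21.99/19.99)]^64 = (21.99/19.99)^(64/2).
= 1.10005^32 = 21.1.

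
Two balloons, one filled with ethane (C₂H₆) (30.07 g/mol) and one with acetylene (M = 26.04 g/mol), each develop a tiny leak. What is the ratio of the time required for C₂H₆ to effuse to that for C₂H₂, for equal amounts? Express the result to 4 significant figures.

1.075

By Graham's law, t_C₂H₆/t_C₂H₂ = √(M_C₂H₆/M_C₂H₂) = √(30.07/26.04) = √1.155 = 1.075.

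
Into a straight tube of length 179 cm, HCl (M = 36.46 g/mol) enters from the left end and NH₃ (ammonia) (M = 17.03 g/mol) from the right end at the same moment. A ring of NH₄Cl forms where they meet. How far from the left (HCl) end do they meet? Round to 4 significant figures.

72.67 cm

Graham's law gives d_HCl/d_NH₃ = rate_HCl/rate_NH₃ = √(M_NH₃/M_HCl) = √(17.03/36.46) = 0.6834.
With d_HCl + d_NH₃ = 179 cm, d_NH₃ = 179/(1 + 0.6834) = 106.3 cm.
d_HCl = 179 − 106.3 = 72.67 cm.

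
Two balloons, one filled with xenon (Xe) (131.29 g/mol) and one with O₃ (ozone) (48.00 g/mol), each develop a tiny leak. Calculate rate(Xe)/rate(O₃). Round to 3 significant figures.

By Graham's law, rate_Xe/rate_O₃ = √(M_O₃/M_Xe) = √(48.00/131.29) = √0.3656 = 0.605.

0.605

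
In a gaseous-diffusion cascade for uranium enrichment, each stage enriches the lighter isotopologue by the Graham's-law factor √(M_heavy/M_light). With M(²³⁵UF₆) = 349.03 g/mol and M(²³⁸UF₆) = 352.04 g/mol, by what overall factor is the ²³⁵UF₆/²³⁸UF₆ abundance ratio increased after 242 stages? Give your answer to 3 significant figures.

2.83

The single-stage factor is √(M_heavy/M_light), so 242 stages give [√(352.04/349.03)]^242 = (352.04/349.03)^(242/2).
= 1.00862^121 = 2.83.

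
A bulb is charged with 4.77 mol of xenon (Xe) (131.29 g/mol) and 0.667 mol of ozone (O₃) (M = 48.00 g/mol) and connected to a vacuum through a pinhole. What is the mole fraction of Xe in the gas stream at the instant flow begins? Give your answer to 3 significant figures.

Each component's effusion rate ∝ (its partial pressure)·(1/√M) ∝ n_i/√M_i.
x_Xe(eff) = (n_Xe/√M_Xe) / (n_Xe/√M_Xe + n_O₃/√M_O₃)
= (4.77/√131.29) / (4.77/√131.29 + 0.667/√48.00) = 0.4163/(0.4163 + 0.09627) = 0.812.

0.812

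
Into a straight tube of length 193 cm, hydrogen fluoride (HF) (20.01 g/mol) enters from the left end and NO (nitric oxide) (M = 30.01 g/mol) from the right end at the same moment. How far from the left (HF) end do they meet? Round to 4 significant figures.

Graham's law gives d_HF/d_NO = rate_HF/rate_NO = √(M_NO/M_HF) = √(30.01/20.01) = 1.225.
With d_HF + d_NO = 193 cm, d_NO = 193/(1 + 1.225) = 86.76 cm.
d_HF = 193 − 86.76 = 106.2 cm.

106.2 cm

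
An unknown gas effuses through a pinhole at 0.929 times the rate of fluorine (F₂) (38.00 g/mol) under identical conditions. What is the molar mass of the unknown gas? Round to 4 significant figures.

Graham's law gives rate_X/rate_F₂ = √(M_F₂/M_X).
0.929 = √(38.00/M_X)
M_X = 38.00 / 0.929² = 38.00 / 0.8630 = 44.03 g/mol

44.03 g/mol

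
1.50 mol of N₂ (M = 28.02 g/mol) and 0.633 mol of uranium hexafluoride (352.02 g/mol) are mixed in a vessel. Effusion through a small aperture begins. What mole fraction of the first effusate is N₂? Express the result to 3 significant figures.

0.894

Effusion rate of each component ∝ n_i/√M_i (partial pressure × 1/√M).
So x_N₂ in the escaping gas = (n_N₂/√M_N₂) / Σ(n_i/√M_i)
= (1.50/√28.02) / (1.50/√28.02 + 0.633/√352.02) = 0.2834/(0.2834 + 0.03374) = 0.894.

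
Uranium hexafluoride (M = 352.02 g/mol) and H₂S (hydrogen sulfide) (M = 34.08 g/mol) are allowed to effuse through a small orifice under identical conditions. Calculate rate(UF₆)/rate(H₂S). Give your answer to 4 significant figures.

From Graham's law, rate_UF₆/rate_H₂S = √(M_H₂S/M_UF₆) = √(34.08/352.02) = √0.09681 = 0.3111.

0.3111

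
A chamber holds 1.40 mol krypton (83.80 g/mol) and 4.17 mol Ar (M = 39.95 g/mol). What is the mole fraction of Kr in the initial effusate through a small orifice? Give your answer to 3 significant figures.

Rate_i ∝ x_i/√M_i (Graham's law weighted by mole fraction), so the effusate composition follows n_i/√M_i.
So x_Kr in the escaping gas = (n_Kr/√M_Kr) / Σ(n_i/√M_i)
= (1.40/√83.80) / (1.40/√83.80 + 4.17/√39.95) = 0.1529/(0.1529 + 0.6597) = 0.188.

0.188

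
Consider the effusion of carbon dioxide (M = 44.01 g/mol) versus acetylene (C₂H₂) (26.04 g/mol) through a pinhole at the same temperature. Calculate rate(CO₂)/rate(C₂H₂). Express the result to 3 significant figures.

0.769

From Graham's law, rate_CO₂/rate_C₂H₂ = √(M_C₂H₂/M_CO₂) = √(26.04/44.01) = √0.5917 = 0.769.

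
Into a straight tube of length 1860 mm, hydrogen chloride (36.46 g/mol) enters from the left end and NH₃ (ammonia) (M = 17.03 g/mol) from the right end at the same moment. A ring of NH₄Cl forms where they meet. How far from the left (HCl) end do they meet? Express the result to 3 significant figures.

755 mm

Distances travelled in equal time are proportional to diffusion rates, so d_HCl/d_NH₃ = √(M_NH₃/M_HCl) = √(17.03/36.46) = 0.6834.
With d_HCl + d_NH₃ = 1860 mm, d_NH₃ = 1860/(1 + 0.6834) = 1105 mm.
d_HCl = 1860 − 1105 = 755 mm.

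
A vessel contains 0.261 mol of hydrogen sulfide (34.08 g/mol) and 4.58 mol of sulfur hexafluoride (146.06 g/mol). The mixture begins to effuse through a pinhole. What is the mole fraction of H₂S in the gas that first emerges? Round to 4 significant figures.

Rate_i ∝ x_i/√M_i (Graham's law weighted by mole fraction), so the effusate composition follows n_i/√M_i.
x_H₂S(eff) = (n_H₂S/√M_H₂S) / (n_H₂S/√M_H₂S + n_SF₆/√M_SF₆)
= (0.261/√34.08) / (0.261/√34.08 + 4.58/√146.06) = 0.04471/(0.04471 + 0.3790) = 0.1055.

0.1055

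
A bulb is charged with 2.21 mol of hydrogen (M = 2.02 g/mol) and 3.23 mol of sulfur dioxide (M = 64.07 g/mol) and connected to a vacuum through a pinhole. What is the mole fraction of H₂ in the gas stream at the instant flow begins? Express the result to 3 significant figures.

Effusion rate of each component ∝ n_i/√M_i (partial pressure × 1/√M).
x_H₂(eff) = (n_H₂/√M_H₂) / (n_H₂/√M_H₂ + n_SO₂/√M_SO₂)
= (2.21/√2.02) / (2.21/√2.02 + 3.23/√64.07) = 1.555/(1.555 + 0.4035) = 0.794.

0.794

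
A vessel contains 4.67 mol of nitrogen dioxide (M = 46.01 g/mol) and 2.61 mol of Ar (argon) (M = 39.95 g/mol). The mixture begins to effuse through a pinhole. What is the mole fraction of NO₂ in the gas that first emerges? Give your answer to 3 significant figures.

0.625

Each component's effusion rate ∝ (its partial pressure)·(1/√M) ∝ n_i/√M_i.
x_NO₂(eff) = (n_NO₂/√M_NO₂) / (n_NO₂/√M_NO₂ + n_Ar/√M_Ar)
= (4.67/√46.01) / (4.67/√46.01 + 2.61/√39.95) = 0.6885/(0.6885 + 0.4129) = 0.625.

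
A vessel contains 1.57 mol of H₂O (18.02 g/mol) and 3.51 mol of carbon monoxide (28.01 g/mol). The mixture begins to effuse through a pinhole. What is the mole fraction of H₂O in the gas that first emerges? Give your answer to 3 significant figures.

Rate_i ∝ x_i/√M_i (Graham's law weighted by mole fraction), so the effusate composition follows n_i/√M_i.
x_H₂O(eff) = (n_H₂O/√M_H₂O) / (n_H₂O/√M_H₂O + n_CO/√M_CO)
= (1.57/√18.02) / (1.57/√18.02 + 3.51/√28.01) = 0.3698/(0.3698 + 0.6632) = 0.358.

0.358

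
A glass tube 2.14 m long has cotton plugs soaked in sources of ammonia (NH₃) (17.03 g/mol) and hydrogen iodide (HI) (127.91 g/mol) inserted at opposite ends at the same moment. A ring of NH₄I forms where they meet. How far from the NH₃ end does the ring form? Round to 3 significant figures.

1.57 m

The fronts meet when d_NH₃ + d_HI = L with d_NH₃/d_HI = √(M_HI/M_NH₃) (Graham's law). Here √(M_HI/M_NH₃) = √(127.91/17.03) = 2.741.
With d_NH₃ + d_HI = 2.14 m, d_HI = 2.14/(1 + 2.741) = 0.5721 m.
d_NH₃ = 2.14 − 0.5721 = 1.57 m.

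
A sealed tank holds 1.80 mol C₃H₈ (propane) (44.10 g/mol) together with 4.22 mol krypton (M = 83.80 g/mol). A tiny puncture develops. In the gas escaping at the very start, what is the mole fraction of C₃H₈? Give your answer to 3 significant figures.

The effusion rate of species i is ∝ p_i/√M_i ∝ n_i/√M_i.
So x_C₃H₈ in the escaping gas = (n_C₃H₈/√M_C₃H₈) / Σ(n_i/√M_i)
= (1.80/√44.10) / (1.80/√44.10 + 4.22/√83.80) = 0.2711/(0.2711 + 0.4610) = 0.370.

0.370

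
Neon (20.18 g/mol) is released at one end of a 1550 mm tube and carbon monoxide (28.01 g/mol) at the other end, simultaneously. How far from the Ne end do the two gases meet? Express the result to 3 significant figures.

Graham's law gives d_Ne/d_CO = rate_Ne/rate_CO = √(M_CO/M_Ne) = √(28.01/20.18) = 1.178.
With d_Ne + d_CO = 1550 mm, d_CO = 1550/(1 + 1.178) = 711.6 mm.
d_Ne = 1550 − 711.6 = 838 mm.

838 mm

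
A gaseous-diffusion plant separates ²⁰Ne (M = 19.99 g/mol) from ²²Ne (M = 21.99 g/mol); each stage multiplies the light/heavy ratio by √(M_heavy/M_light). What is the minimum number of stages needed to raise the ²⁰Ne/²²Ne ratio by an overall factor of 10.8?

50

With α = √(21.99/19.99) per stage, ln α = ½ ln(1.10005) = 0.04768.
Need α^N ≥ 10.8 ⇒ N ≥ ln(10.8) / ln α = 2.380 / 0.04768 = 49.91.
Rounding up, N = 50 stages.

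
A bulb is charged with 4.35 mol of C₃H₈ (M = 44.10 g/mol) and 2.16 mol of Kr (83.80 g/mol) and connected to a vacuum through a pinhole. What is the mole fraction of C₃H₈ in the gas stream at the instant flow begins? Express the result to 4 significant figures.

Rate_i ∝ x_i/√M_i (Graham's law weighted by mole fraction), so the effusate composition follows n_i/√M_i.
x_C₃H₈(eff) = (n_C₃H₈/√M_C₃H₈) / (n_C₃H₈/√M_C₃H₈ + n_Kr/√M_Kr)
= (4.35/√44.10) / (4.35/√44.10 + 2.16/√83.80) = 0.6550/(0.6550 + 0.2360) = 0.7352.

0.7352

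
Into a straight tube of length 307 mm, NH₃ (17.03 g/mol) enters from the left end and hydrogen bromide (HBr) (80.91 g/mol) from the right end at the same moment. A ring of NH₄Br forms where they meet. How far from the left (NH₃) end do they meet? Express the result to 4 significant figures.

Distances travelled in equal time are proportional to diffusion rates, so d_NH₃/d_HBr = √(M_HBr/M_NH₃) = √(80.91/17.03) = 2.180.
With d_NH₃ + d_HBr = 307 mm, d_HBr = 307/(1 + 2.180) = 96.55 mm.
d_NH₃ = 307 − 96.55 = 210.4 mm.

210.4 mm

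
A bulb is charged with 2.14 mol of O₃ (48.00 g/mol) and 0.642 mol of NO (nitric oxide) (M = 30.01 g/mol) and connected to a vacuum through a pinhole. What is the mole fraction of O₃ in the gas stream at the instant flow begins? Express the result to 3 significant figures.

Effusion rate of each component ∝ n_i/√M_i (partial pressure × 1/√M).
x_O₃(eff) = (n_O₃/√M_O₃) / (n_O₃/√M_O₃ + n_NO/√M_NO)
= (2.14/√48.00) / (2.14/√48.00 + 0.642/√30.01) = 0.3089/(0.3089 + 0.1172) = 0.725.

0.725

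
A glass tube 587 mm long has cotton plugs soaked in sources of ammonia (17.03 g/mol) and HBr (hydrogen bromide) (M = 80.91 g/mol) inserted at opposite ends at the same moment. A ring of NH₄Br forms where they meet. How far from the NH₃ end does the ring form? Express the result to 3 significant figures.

In equal time, each gas travels a distance ∝ its rate ∝ 1/√M, so d_NH₃/d_HBr = √(M_HBr/M_NH₃) = √(80.91/17.03) = 2.180.
With d_NH₃ + d_HBr = 587 mm, d_HBr = 587/(1 + 2.180) = 184.6 mm.
d_NH₃ = 587 − 184.6 = 402 mm.

402 mm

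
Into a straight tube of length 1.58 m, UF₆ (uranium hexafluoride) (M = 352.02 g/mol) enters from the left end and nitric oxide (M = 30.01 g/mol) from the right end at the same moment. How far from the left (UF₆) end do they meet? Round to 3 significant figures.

0.357 m

The fronts meet when d_UF₆ + d_NO = L with d_UF₆/d_NO = √(M_NO/M_UF₆) (Graham's law). Here √(M_NO/M_UF₆) = √(30.01/352.02) = 0.2920.
With d_UF₆ + d_NO = 1.58 m, d_NO = 1.58/(1 + 0.2920) = 1.223 m.
d_UF₆ = 1.58 − 1.223 = 0.357 m.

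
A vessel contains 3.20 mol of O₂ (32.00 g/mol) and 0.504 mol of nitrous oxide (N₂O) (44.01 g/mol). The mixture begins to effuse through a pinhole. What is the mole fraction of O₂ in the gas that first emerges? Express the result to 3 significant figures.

0.882

The effusion rate of species i is ∝ p_i/√M_i ∝ n_i/√M_i.
So x_O₂ in the escaping gas = (n_O₂/√M_O₂) / Σ(n_i/√M_i)
= (3.20/√32.00) / (3.20/√32.00 + 0.504/√44.01) = 0.5657/(0.5657 + 0.07597) = 0.882.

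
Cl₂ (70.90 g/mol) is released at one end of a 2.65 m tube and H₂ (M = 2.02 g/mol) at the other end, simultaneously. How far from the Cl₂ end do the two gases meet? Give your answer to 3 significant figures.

The fronts meet when d_Cl₂ + d_H₂ = L with d_Cl₂/d_H₂ = √(M_H₂/M_Cl₂) (Graham's law). Here √(M_H₂/M_Cl₂) = √(2.02/70.90) = 0.1688.
With d_Cl₂ + d_H₂ = 2.65 m, d_H₂ = 2.65/(1 + 0.1688) = 2.267 m.
d_Cl₂ = 2.65 − 2.267 = 0.383 m.

0.383 m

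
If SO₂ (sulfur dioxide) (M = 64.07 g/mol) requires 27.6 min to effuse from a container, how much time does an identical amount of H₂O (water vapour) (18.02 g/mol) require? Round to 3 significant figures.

Graham's law gives t_H₂O/t_SO₂ = √(M_H₂O/M_SO₂) = √(18.02/64.07) = √0.2813 = 0.5303.
So the time for H₂O is 27.6 × 0.5303 = 14.6 min.

14.6 min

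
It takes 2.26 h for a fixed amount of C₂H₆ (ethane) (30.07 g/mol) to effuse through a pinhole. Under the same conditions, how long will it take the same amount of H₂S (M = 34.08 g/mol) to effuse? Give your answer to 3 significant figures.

By Graham's law, t_H₂S/t_C₂H₆ = √(M_H₂S/M_C₂H₆) = √(34.08/30.07) = √1.133 = 1.065.
So the time for H₂S is 2.26 × 1.065 = 2.41 h.

2.41 h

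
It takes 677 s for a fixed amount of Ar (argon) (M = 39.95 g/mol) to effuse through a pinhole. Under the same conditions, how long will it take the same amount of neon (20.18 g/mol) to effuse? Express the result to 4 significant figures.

481.2 s

By Graham's law, t_Ne/t_Ar = √(M_Ne/M_Ar) = √(20.18/39.95) = √0.5051 = 0.7107.
So the time for Ne is 677 × 0.7107 = 481.2 s.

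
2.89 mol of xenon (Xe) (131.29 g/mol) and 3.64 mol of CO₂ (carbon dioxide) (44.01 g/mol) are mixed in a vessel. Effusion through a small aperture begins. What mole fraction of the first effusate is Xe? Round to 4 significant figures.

Rate_i ∝ x_i/√M_i (Graham's law weighted by mole fraction), so the effusate composition follows n_i/√M_i.
Mole fraction of Xe in the effusate = (n_Xe/√M_Xe) / (n_Xe/√M_Xe + n_CO₂/√M_CO₂)
= (2.89/√131.29) / (2.89/√131.29 + 3.64/√44.01) = 0.2522/(0.2522 + 0.5487) = 0.3149.

0.3149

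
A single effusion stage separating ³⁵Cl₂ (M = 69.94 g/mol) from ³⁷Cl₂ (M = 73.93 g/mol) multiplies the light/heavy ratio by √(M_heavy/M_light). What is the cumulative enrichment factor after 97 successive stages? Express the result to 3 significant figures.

14.7

After 97 stages the ratio has grown by (√(73.93/69.94))^97 = (73.93/69.94)^(97/2).
= 1.05705^(97/2) = 14.7.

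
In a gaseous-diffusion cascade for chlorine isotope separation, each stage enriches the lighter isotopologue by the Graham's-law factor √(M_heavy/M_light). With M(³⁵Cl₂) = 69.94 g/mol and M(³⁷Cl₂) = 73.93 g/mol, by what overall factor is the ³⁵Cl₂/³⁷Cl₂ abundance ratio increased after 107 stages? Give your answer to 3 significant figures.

The single-stage factor is √(M_heavy/M_light), so 107 stages give [√(73.93/69.94)]^107 = (73.93/69.94)^(107/2).
= 1.05705^(107/2) = 19.5.

19.5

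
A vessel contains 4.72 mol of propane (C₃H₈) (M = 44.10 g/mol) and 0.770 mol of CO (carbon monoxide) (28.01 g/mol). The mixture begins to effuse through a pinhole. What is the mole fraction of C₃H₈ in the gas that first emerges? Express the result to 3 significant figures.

Rate_i ∝ x_i/√M_i (Graham's law weighted by mole fraction), so the effusate composition follows n_i/√M_i.
x_C₃H₈(eff) = (n_C₃H₈/√M_C₃H₈) / (n_C₃H₈/√M_C₃H₈ + n_CO/√M_CO)
= (4.72/√44.10) / (4.72/√44.10 + 0.770/√28.01) = 0.7108/(0.7108 + 0.1455) = 0.830.

0.830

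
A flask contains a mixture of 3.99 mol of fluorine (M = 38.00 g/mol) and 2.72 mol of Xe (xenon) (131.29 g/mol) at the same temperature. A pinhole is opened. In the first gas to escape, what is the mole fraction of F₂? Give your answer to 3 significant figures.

0.732

Each component's effusion rate ∝ (its partial pressure)·(1/√M) ∝ n_i/√M_i.
So x_F₂ in the escaping gas = (n_F₂/√M_F₂) / Σ(n_i/√M_i)
= (3.99/√38.00) / (3.99/√38.00 + 2.72/√131.29) = 0.6473/(0.6473 + 0.2374) = 0.732.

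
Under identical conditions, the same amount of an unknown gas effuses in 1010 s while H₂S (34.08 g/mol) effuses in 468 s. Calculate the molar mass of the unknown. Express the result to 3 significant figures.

Using Graham's law: t_X/t_H₂S = √(M_X/M_H₂S).
1010/468 = 2.158 = √(M_X/34.08)
M_X = 34.08 × 2.158² = 34.08 × 4.657 = 159 g/mol

159 g/mol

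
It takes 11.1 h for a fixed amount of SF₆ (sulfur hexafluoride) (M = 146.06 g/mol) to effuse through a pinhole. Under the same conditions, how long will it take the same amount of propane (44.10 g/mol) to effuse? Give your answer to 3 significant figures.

6.10 h

From Graham's law, t_C₃H₈/t_SF₆ = √(M_C₃H₈/M_SF₆) = √(44.10/146.06) = √0.3019 = 0.5495.
So the time for C₃H₈ is 11.1 × 0.5495 = 6.10 h.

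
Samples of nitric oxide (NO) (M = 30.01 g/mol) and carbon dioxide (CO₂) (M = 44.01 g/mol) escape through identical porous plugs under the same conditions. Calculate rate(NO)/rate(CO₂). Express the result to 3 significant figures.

1.21

By Graham's law, rate_NO/rate_CO₂ = √(M_CO₂/M_NO) = √(44.01/30.01) = √1.467 = 1.21.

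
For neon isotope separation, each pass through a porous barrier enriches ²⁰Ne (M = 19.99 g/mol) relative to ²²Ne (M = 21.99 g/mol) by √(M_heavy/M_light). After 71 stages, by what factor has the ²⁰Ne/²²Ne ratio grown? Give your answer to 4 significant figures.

29.52

The single-stage factor is √(M_heavy/M_light), so 71 stages give [√(21.99/19.99)]^71 = (21.99/19.99)^(71/2).
= 1.10005^(71/2) = 29.52.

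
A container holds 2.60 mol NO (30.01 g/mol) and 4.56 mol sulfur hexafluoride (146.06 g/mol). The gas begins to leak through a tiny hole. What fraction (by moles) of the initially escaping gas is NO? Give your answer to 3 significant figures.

Effusion rate of each component ∝ n_i/√M_i (partial pressure × 1/√M).
Mole fraction of NO in the effusate = (n_NO/√M_NO) / (n_NO/√M_NO + n_SF₆/√M_SF₆)
= (2.60/√30.01) / (2.60/√30.01 + 4.56/√146.06) = 0.4746/(0.4746 + 0.3773) = 0.557.

0.557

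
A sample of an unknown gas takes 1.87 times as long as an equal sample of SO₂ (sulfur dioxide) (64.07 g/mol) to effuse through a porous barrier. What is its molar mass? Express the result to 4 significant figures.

By Graham's law, t_X/t_SO₂ = √(M_X/M_SO₂).
1.87 = √(M_X/64.07)
M_X = 64.07 × 1.87² = 64.07 × 3.497 = 224.0 g/mol

224.0 g/mol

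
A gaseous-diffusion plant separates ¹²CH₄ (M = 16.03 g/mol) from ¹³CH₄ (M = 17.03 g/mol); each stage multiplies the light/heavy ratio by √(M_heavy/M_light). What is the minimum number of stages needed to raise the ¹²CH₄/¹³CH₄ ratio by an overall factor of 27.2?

Per stage α = (17.03/16.03)^(1/2) = 1.06238^0.5, giving ln α = 0.03026.
Need α^N ≥ 27.2 ⇒ N ≥ ln(27.2) / ln α = 3.303 / 0.03026 = 109.17.
Minimum whole number of stages: N = 110.

110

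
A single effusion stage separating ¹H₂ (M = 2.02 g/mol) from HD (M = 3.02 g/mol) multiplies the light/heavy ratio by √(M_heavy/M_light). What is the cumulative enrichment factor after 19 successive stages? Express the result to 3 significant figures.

Each stage multiplies the ratio by α = √(3.02/2.02), so after 19 stages the overall factor is α^19 = (3.02/2.02)^(19/2).
= 1.49505^(19/2) = 45.6.

45.6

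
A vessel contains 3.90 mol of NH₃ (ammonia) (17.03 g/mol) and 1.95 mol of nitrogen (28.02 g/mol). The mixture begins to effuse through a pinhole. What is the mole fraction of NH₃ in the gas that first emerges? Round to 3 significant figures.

0.720

Effusion rate of each component ∝ n_i/√M_i (partial pressure × 1/√M).
Mole fraction of NH₃ in the effusate = (n_NH₃/√M_NH₃) / (n_NH₃/√M_NH₃ + n_N₂/√M_N₂)
= (3.90/√17.03) / (3.90/√17.03 + 1.95/√28.02) = 0.9451/(0.9451 + 0.3684) = 0.720.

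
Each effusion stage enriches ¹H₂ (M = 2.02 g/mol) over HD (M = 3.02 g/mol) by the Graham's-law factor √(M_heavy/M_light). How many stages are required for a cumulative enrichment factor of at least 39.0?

19

With α = √(3.02/2.02) per stage, ln α = ½ ln(1.49505) = 0.2011.
Need α^N ≥ 39.0 ⇒ N ≥ ln(39.0) / ln α = 3.664 / 0.2011 = 18.22.
Minimum whole number of stages: N = 19.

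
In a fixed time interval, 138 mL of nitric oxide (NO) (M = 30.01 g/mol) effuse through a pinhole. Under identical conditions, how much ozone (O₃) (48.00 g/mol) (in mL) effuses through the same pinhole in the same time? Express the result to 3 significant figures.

109 mL

From Graham's law, rate_O₃/rate_NO = √(M_NO/M_O₃) = √(30.01/48.00) = √0.6252 = 0.7907.
So the volume for O₃ is 138 × 0.7907 = 109 mL.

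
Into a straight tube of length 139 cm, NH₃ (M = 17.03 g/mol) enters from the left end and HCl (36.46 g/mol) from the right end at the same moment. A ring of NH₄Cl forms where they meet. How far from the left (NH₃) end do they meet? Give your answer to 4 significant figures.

82.57 cm

The fronts meet when d_NH₃ + d_HCl = L with d_NH₃/d_HCl = √(M_HCl/M_NH₃) (Graham's law). Here √(M_HCl/M_NH₃) = √(36.46/17.03) = 1.463.
With d_NH₃ + d_HCl = 139 cm, d_HCl = 139/(1 + 1.463) = 56.43 cm.
d_NH₃ = 139 − 56.43 = 82.57 cm.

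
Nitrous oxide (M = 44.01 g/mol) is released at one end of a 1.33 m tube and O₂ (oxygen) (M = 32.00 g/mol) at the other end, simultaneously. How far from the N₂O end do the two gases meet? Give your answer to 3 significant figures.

In equal time, each gas travels a distance ∝ its rate ∝ 1/√M, so d_N₂O/d_O₂ = √(M_O₂/M_N₂O) = √(32.00/44.01) = 0.8527.
With d_N₂O + d_O₂ = 1.33 m, d_O₂ = 1.33/(1 + 0.8527) = 0.7179 m.
d_N₂O = 1.33 − 0.7179 = 0.612 m.

0.612 m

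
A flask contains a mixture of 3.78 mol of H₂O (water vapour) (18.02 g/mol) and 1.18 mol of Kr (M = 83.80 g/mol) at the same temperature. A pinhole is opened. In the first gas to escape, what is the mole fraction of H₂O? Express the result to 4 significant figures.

0.8735

The effusion rate of species i is ∝ p_i/√M_i ∝ n_i/√M_i.
So x_H₂O in the escaping gas = (n_H₂O/√M_H₂O) / Σ(n_i/√M_i)
= (3.78/√18.02) / (3.78/√18.02 + 1.18/√83.80) = 0.8905/(0.8905 + 0.1289) = 0.8735.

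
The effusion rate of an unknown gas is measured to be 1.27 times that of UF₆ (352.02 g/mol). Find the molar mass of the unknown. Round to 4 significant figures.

218.3 g/mol

By Graham's law, rate_X/rate_UF₆ = √(M_UF₆/M_X).
1.27 = √(352.02/M_X)
M_X = 352.02 / 1.27² = 352.02 / 1.613 = 218.3 g/mol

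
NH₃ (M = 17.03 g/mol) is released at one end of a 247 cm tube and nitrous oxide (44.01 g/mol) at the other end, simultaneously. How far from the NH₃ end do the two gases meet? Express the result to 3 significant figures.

152 cm

The fronts meet when d_NH₃ + d_N₂O = L with d_NH₃/d_N₂O = √(M_N₂O/M_NH₃) (Graham's law). Here √(M_N₂O/M_NH₃) = √(44.01/17.03) = 1.608.
With d_NH₃ + d_N₂O = 247 cm, d_N₂O = 247/(1 + 1.608) = 94.72 cm.
d_NH₃ = 247 − 94.72 = 152 cm.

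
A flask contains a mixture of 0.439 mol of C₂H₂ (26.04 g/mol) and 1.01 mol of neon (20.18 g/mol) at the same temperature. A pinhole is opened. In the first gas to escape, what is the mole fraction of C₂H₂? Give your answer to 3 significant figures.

0.277

The effusion rate of species i is ∝ p_i/√M_i ∝ n_i/√M_i.
Mole fraction of C₂H₂ in the effusate = (n_C₂H₂/√M_C₂H₂) / (n_C₂H₂/√M_C₂H₂ + n_Ne/√M_Ne)
= (0.439/√26.04) / (0.439/√26.04 + 1.01/√20.18) = 0.08603/(0.08603 + 0.2248) = 0.277.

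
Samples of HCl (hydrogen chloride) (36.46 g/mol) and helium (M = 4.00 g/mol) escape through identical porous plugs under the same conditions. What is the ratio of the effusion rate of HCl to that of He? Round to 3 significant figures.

0.331

Since effusion rate ∝ 1/√M, rate_HCl/rate_He = √(M_He/M_HCl) = √(4.00/36.46) = √0.1097 = 0.331.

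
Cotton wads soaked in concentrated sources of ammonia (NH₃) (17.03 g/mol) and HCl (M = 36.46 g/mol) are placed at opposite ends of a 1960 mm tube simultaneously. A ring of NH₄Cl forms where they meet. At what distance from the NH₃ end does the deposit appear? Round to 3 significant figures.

1160 mm

The fronts meet when d_NH₃ + d_HCl = L with d_NH₃/d_HCl = √(M_HCl/M_NH₃) (Graham's law). Here √(M_HCl/M_NH₃) = √(36.46/17.03) = 1.463.
With d_NH₃ + d_HCl = 1960 mm, d_HCl = 1960/(1 + 1.463) = 795.7 mm.
d_NH₃ = 1960 − 795.7 = 1160 mm.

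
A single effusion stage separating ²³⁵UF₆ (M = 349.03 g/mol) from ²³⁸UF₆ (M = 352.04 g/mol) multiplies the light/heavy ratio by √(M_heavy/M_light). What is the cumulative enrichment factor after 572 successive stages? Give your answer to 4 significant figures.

Each stage multiplies the ratio by α = √(352.04/349.03), so after 572 stages the overall factor is α^572 = (352.04/349.03)^(572/2).
= 1.00862^286 = 11.66.

11.66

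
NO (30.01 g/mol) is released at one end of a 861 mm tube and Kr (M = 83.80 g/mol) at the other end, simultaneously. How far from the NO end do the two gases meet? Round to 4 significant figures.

In equal time, each gas travels a distance ∝ its rate ∝ 1/√M, so d_NO/d_Kr = √(M_Kr/M_NO) = √(83.80/30.01) = 1.671.
With d_NO + d_Kr = 861 mm, d_Kr = 861/(1 + 1.671) = 322.3 mm.
d_NO = 861 − 322.3 = 538.7 mm.

538.7 mm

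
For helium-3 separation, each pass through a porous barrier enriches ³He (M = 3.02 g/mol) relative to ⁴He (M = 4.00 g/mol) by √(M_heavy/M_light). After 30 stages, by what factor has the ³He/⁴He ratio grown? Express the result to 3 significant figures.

Each stage multiplies the ratio by α = √(4.00/3.02), so after 30 stages the overall factor is α^30 = (4.00/3.02)^(30/2).
= 1.32450^15 = 67.7.

67.7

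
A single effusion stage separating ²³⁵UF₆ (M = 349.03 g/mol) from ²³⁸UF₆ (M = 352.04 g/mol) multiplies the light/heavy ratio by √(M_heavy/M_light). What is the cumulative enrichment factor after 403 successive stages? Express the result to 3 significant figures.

5.64

Overall factor = α^403 with α = √(352.04/349.03), i.e. (352.04/349.03)^(403/2).
= 1.00862^(403/2) = 5.64.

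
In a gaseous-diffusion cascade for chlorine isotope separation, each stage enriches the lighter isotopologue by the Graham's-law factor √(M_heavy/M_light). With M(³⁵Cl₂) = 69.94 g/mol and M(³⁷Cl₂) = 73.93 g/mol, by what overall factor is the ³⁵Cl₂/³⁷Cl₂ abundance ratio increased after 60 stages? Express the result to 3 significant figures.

5.28

Overall factor = α^60 with α = √(73.93/69.94), i.e. (73.93/69.94)^(60/2).
= 1.05705^30 = 5.28.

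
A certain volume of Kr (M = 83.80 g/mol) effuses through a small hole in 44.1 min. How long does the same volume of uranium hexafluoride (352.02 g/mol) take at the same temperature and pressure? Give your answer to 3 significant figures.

Graham's law gives t_UF₆/t_Kr = √(M_UF₆/M_Kr) = √(352.02/83.80) = √4.201 = 2.050.
So the time for UF₆ is 44.1 × 2.050 = 90.4 min.

90.4 min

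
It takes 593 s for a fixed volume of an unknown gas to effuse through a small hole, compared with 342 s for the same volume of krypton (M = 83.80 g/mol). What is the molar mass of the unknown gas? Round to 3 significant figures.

252 g/mol

Graham's law gives t_X/t_Kr = √(M_X/M_Kr).
593/342 = 1.734 = √(M_X/83.80)
M_X = 83.80 × 1.734² = 83.80 × 3.006 = 252 g/mol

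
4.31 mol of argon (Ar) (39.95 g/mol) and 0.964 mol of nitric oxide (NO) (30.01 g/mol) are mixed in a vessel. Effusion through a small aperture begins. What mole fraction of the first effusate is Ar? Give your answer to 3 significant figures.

0.795

Rate_i ∝ x_i/√M_i (Graham's law weighted by mole fraction), so the effusate composition follows n_i/√M_i.
Mole fraction of Ar in the effusate = (n_Ar/√M_Ar) / (n_Ar/√M_Ar + n_NO/√M_NO)
= (4.31/√39.95) / (4.31/√39.95 + 0.964/√30.01) = 0.6819/(0.6819 + 0.1760) = 0.795.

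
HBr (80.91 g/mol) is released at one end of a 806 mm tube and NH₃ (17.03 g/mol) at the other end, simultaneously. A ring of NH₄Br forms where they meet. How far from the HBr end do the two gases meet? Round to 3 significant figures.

253 mm

In equal time, each gas travels a distance ∝ its rate ∝ 1/√M, so d_HBr/d_NH₃ = √(M_NH₃/M_HBr) = √(17.03/80.91) = 0.4588.
With d_HBr + d_NH₃ = 806 mm, d_NH₃ = 806/(1 + 0.4588) = 552.5 mm.
d_HBr = 806 − 552.5 = 253 mm.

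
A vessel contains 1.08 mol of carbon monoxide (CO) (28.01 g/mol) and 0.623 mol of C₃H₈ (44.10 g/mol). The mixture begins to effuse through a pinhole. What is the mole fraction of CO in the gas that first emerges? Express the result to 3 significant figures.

0.685

Each component's effusion rate ∝ (its partial pressure)·(1/√M) ∝ n_i/√M_i.
So x_CO in the escaping gas = (n_CO/√M_CO) / Σ(n_i/√M_i)
= (1.08/√28.01) / (1.08/√28.01 + 0.623/√44.10) = 0.2041/(0.2041 + 0.09381) = 0.685.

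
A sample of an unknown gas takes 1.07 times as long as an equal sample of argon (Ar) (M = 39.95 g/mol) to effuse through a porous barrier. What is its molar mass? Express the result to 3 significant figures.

Graham's law gives t_X/t_Ar = √(M_X/M_Ar).
1.07 = √(M_X/39.95)
M_X = 39.95 × 1.07² = 39.95 × 1.145 = 45.7 g/mol

45.7 g/mol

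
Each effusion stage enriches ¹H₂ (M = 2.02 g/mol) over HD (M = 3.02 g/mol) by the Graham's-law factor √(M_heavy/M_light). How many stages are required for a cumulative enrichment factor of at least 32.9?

18

Single-stage factor α = √(3.02/2.02), so ln α = ½ ln(1.49505) = 0.2011.
Need α^N ≥ 32.9 ⇒ N ≥ ln(32.9) / ln α = 3.493 / 0.2011 = 17.37.
So at least 18 stages are needed.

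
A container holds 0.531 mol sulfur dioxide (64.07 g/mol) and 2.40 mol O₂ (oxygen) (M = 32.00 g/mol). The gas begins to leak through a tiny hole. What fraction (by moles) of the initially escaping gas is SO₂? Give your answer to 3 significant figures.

0.135

Effusion rate of each component ∝ n_i/√M_i (partial pressure × 1/√M).
So x_SO₂ in the escaping gas = (n_SO₂/√M_SO₂) / Σ(n_i/√M_i)
= (0.531/√64.07) / (0.531/√64.07 + 2.40/√32.00) = 0.06634/(0.06634 + 0.4243) = 0.135.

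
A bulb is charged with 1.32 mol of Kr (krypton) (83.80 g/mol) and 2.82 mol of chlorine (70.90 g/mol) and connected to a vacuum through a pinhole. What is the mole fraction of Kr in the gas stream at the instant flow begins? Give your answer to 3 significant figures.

Effusion rate of each component ∝ n_i/√M_i (partial pressure × 1/√M).
Mole fraction of Kr in the effusate = (n_Kr/√M_Kr) / (n_Kr/√M_Kr + n_Cl₂/√M_Cl₂)
= (1.32/√83.80) / (1.32/√83.80 + 2.82/√70.90) = 0.1442/(0.1442 + 0.3349) = 0.301.

0.301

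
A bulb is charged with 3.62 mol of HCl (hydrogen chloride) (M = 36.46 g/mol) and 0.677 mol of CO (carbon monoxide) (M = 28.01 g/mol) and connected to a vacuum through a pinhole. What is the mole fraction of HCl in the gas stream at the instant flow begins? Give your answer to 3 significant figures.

Each component's effusion rate ∝ (its partial pressure)·(1/√M) ∝ n_i/√M_i.
Mole fraction of HCl in the effusate = (n_HCl/√M_HCl) / (n_HCl/√M_HCl + n_CO/√M_CO)
= (3.62/√36.46) / (3.62/√36.46 + 0.677/√28.01) = 0.5995/(0.5995 + 0.1279) = 0.824.

0.824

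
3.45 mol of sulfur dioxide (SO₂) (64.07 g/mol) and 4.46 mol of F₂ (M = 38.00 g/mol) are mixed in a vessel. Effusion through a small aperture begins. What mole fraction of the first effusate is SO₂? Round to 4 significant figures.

0.3733

Effusion rate of each component ∝ n_i/√M_i (partial pressure × 1/√M).
x_SO₂(eff) = (n_SO₂/√M_SO₂) / (n_SO₂/√M_SO₂ + n_F₂/√M_F₂)
= (3.45/√64.07) / (3.45/√64.07 + 4.46/√38.00) = 0.4310/(0.4310 + 0.7235) = 0.3733.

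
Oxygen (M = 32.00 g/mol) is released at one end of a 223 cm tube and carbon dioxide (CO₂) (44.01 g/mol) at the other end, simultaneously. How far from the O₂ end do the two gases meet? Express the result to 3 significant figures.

120 cm

In equal time, each gas travels a distance ∝ its rate ∝ 1/√M, so d_O₂/d_CO₂ = √(M_CO₂/M_O₂) = √(44.01/32.00) = 1.173.
With d_O₂ + d_CO₂ = 223 cm, d_CO₂ = 223/(1 + 1.173) = 102.6 cm.
d_O₂ = 223 − 102.6 = 120 cm.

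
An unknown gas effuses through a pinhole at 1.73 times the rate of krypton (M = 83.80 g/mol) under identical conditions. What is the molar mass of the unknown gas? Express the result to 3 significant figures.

Since effusion rate ∝ 1/√M, rate_X/rate_Kr = √(M_Kr/M_X).
1.73 = √(83.80/M_X)
M_X = 83.80 / 1.73² = 83.80 / 2.993 = 28.0 g/mol

28.0 g/mol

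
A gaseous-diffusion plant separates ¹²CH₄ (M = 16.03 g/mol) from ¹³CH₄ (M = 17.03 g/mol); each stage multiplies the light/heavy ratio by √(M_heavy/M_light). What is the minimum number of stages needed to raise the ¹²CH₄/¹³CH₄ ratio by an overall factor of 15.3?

91

With α = √(17.03/16.03) per stage, ln α = ½ ln(1.06238) = 0.03026.
Need α^N ≥ 15.3 ⇒ N ≥ ln(15.3) / ln α = 2.728 / 0.03026 = 90.16.
Rounding up, N = 91 stages.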